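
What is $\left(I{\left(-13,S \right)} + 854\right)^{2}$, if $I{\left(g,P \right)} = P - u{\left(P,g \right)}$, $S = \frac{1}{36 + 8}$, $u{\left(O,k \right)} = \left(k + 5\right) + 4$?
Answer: $\frac{1425289009}{1936} \approx 7.362 \cdot 10^{5}$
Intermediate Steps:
$u{\left(O,k \right)} = 9 + k$ ($u{\left(O,k \right)} = \left(5 + k\right) + 4 = 9 + k$)
$S = \frac{1}{44} \approx 0.022727$
$I{\left(g,P \right)} = -9 + P - g$ ($I{\left(g,P \right)} = P - \left(9 + g\right) = -9 + P - g$)
$\left(I{\left(-13,S \right)} + 854\right)^{2} = \left(\left(-9 + \frac{1}{44} - -13\right) + 854\right)^{2} = \left(\left(-9 + \frac{1}{44} + 13\right) + 854\right)^{2} = \left(\frac{177}{44} + 854\right)^{2} = \left(\frac{37753}{44}\right)^{2} = \frac{1425289009}{1936}$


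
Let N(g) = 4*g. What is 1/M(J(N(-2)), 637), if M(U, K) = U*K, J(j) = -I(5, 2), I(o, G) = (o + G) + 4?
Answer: -1/7007 ≈ -0.00014271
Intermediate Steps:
I(o, G) = 4 + G + o (I(o, G) = (G + o) + 4 = 4 + G + o)
J(j) = -11 (J(j) = -(4 + 2 + 5) = -1*11 = -11)
M(U, K) = K*U
1/M(J(N(-2)), 637) = 1/(637*(-11)) = 1/(-7007) = -1/7007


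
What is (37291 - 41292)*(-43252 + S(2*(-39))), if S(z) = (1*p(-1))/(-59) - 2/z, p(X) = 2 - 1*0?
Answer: 398191006871/2301 ≈ 1.7305e+8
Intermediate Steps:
p(X) = 2 (p(X) = 2 + 0 = 2)
S(z) = -2/59 - 2/z (S(z) = (1*2)/(-59) - 2/z = 2*(-1/59) - 2/z = -2/59 - 2/z)
(37291 - 41292)*(-43252 + S(2*(-39))) = (37291 - 41292)*(-43252 + (-2/59 - 2/(2*(-39)))) = -4001*(-43252 + (-2/59 - 2/(-78))) = -4001*(-43252 + (-2/59 - 2*(-1/78))) = -4001*(-43252 + (-2/59 + 1/39)) = -4001*(-43252 - 19/2301) = -4001*(-99522871/2301) = 398191006871/2301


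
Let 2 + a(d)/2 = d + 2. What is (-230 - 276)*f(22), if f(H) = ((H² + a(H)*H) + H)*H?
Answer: -16408568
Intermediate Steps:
a(d) = 2*d (a(d) = -4 + 2*(d + 2) = -4 + 2*(2 + d) = -4 + (4 + 2*d) = 2*d)
f(H) = H*(H + 3*H²) (f(H) = ((H² + (2*H)*H) + H)*H = ((H² + 2*H²) + H)*H = (3*H² + H)*H = (H + 3*H²)*H = H*(H + 3*H²))
(-230 - 276)*f(22) = (-230 - 276)*(22²*(1 + 3*22)) = -244904*(1 + 66) = -244904*67 = -506*32428 = -16408568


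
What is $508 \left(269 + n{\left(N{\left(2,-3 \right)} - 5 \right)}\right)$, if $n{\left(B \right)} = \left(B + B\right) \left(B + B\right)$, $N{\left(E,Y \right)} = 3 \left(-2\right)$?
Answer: $382524$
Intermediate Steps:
$N{\left(E,Y \right)} = -6$
$n{\left(B \right)} = 4 B^{2}$ ($n{\left(B \right)} = 2 B 2 B = 4 B^{2}$)
$508 \left(269 + n{\left(N{\left(2,-3 \right)} - 5 \right)}\right) = 508 \left(269 + 4 \left(-6 - 5\right)^{2}\right) = 508 \left(269 + 4 \left(-11\right)^{2}\right) = 508 \left(269 + 4 \cdot 121\right) = 508 \left(269 + 484\right) = 508 \cdot 753 = 382524$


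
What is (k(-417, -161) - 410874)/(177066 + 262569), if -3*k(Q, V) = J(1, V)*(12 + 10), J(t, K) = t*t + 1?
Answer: -1232666/1318905 ≈ -0.93461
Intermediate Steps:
J(t, K) = 1 + t² (J(t, K) = t² + 1 = 1 + t²)
k(Q, V) = -44/3 (k(Q, V) = -(1 + 1²)*(12 + 10)/3 = -(1 + 1)*22/3 = -2*22/3 = -⅓*44 = -44/3)
(k(-417, -161) - 410874)/(177066 + 262569) = (-44/3 - 410874)/(177066 + 262569) = -1232666/3/439635 = -1232666/3*1/439635 = -1232666/1318905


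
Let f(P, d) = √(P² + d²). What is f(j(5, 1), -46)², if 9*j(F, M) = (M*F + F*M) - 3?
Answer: 171445/81 ≈ 2116.6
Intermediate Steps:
j(F, M) = -⅓ + 2*F*M/9 (j(F, M) = ((M*F + F*M) - 3)/9 = ((F*M + F*M) - 3)/9 = (2*F*M - 3)/9 = (-3 + 2*F*M)/9 = -⅓ + 2*F*M/9)
f(j(5, 1), -46)² = (√((-⅓ + (2/9)*5*1)² + (-46)²))² = (√((-⅓ + 10/9)² + 2116))² = (√((7/9)² + 2116))² = (√(49/81 + 2116))² = (√(171445/81))² = (√171445/9)² = 171445/81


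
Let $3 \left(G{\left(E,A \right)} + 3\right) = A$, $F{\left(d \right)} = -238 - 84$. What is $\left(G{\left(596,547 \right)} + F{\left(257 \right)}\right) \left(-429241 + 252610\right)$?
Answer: $25199356$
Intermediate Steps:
$F{\left(d \right)} = -322$ ($F{\left(d \right)} = -238 - 84 = -322$)
$G{\left(E,A \right)} = -3 + \frac{A}{3}$
$\left(G{\left(596,547 \right)} + F{\left(257 \right)}\right) \left(-429241 + 252610\right) = \left(\left(-3 + \frac{1}{3} \cdot 547\right) - 322\right) \left(-429241 + 252610\right) = \left(\left(-3 + \frac{547}{3}\right) - 322\right) \left(-176631\right) = \left(\frac{538}{3} - 322\right) \left(-176631\right) = \left(- \frac{428}{3}\right) \left(-176631\right) = 25199356$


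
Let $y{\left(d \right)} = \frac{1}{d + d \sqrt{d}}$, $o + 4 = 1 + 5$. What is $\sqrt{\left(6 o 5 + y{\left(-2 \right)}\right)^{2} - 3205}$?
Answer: $\frac{\sqrt{\frac{-1819 + 2920 i \sqrt{2}}{-1 + 2 i \sqrt{2}}}}{2} \approx 19.378 + 0.72778 i$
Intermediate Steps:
$o = 2$ ($o = -4 + \left(1 + 5\right) = -4 + 6 = 2$)
$y{\left(d \right)} = \frac{1}{d + d^{\frac{3}{2}}}$
$\sqrt{\left(6 o 5 + y{\left(-2 \right)}\right)^{2} - 3205} = \sqrt{\left(6 \cdot 2 \cdot 5 + \frac{1}{-2 + \left(-2\right)^{\frac{3}{2}}}\right)^{2} - 3205} = \sqrt{\left(12 \cdot 5 + \frac{1}{-2 - 2 i \sqrt{2}}\right)^{2} - 3205} = \sqrt{\left(60 + \frac{1}{-2 - 2 i \sqrt{2}}\right)^{2} - 3205} = \sqrt{-3205 + \left(60 + \frac{1}{-2 - 2 i \sqrt{2}}\right)^{2}}$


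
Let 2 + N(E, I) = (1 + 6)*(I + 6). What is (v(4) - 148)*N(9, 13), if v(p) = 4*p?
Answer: -17292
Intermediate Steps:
N(E, I) = 40 + 7*I (N(E, I) = -2 + (1 + 6)*(I + 6) = -2 + 7*(6 + I) = -2 + (42 + 7*I) = 40 + 7*I)
(v(4) - 148)*N(9, 13) = (4*4 - 148)*(40 + 7*13) = (16 - 148)*(40 + 91) = -132*131 = -17292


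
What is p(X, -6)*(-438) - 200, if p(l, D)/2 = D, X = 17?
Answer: 5056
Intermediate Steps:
p(l, D) = 2*D
p(X, -6)*(-438) - 200 = (2*(-6))*(-438) - 200 = -12*(-438) - 200 = 5256 - 200 = 5056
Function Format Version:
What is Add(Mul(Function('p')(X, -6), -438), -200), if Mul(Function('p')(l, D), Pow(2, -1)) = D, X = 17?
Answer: 5056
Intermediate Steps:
Function('p')(l, D) = Mul(2, D)
Add(Mul(Function('p')(X, -6), -438), -200) = Add(Mul(Mul(2, -6), -438), -200) = Add(Mul(-12, -438), -200) = Add(5256, -200) = 5056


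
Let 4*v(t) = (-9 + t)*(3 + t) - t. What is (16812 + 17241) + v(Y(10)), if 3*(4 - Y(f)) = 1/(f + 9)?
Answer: 442426021/12996 ≈ 34043.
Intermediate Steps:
Y(f) = 4 - 1/(3*(9 + f)) (Y(f) = 4 - 1/(3*(f + 9)) = 4 - 1/(3*(9 + f)))
v(t) = -t/4 + (-9 + t)*(3 + t)/4 (v(t) = ((-9 + t)*(3 + t) - t)/4 = (-t + (-9 + t)*(3 + t))/4 = -t/4 + (-9 + t)*(3 + t)/4)
(16812 + 17241) + v(Y(10)) = (16812 + 17241) + (-27/4 - 7*(107 + 12*10)/(12*(9 + 10)) + ((107 + 12*10)/(3*(9 + 10)))²/4) = 34053 + (-27/4 - 7*(107 + 120)/(12*19) + ((⅓)*(107 + 120)/19)²/4) = 34053 + (-27/4 - 7*227/(12*19) + ((⅓)*(1/19)*227)²/4) = 34053 + (-27/4 - 7/4*227/57 + (227/57)²/4) = 34053 + (-27/4 - 1589/228 + (¼)*(51529/3249)) = 34053 + (-27/4 - 1589/228 + 51529/12996) = 34053 - 126767/12996 = 442426021/12996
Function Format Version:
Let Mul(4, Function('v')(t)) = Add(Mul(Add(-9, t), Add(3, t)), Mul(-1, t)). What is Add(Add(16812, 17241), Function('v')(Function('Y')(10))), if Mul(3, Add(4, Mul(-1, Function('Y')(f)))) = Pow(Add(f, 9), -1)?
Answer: Rational(442426021, 12996) ≈ 34043.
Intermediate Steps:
Function('Y')(f) = Add(4, Mul(Rational(-1, 3), Pow(Add(9, f), -1))) (Function('Y')(f) = Add(4, Mul(Rational(-1, 3), Pow(Add(f, 9), -1))) = Add(4, Mul(Rational(-1, 3), Pow(Add(9, f), -1))))
Function('v')(t) = Add(Mul(Rational(-1, 4), t), Mul(Rational(1, 4), Add(-9, t), Add(3, t))) (Function('v')(t) = Mul(Rational(1, 4), Add(Mul(Add(-9, t), Add(3, t)), Mul(-1, t))) = Mul(Rational(1, 4), Add(Mul(-1, t), Mul(Add(-9, t), Add(3, t)))) = Add(Mul(Rational(-1, 4), t), Mul(Rational(1, 4), Add(-9, t), Add(3, t))))
Add(Add(16812, 17241), Function('v')(Function('Y')(10))) = Add(Add(16812, 17241), Add(Rational(-27, 4), Mul(Rational(-7, 4), Mul(Rational(1, 3), Pow(Add(9, 10), -1), Add(107, Mul(12, 10)))), Mul(Rational(1, 4), Pow(Mul(Rational(1, 3), Pow(Add(9, 10), -1), Add(107, Mul(12, 10))), 2)))) = Add(34053, Add(Rational(-27, 4), Mul(Rational(-7, 4), Mul(Rational(1, 3), Pow(19, -1), Add(107, 120))), Mul(Rational(1, 4), Pow(Mul(Rational(1, 3), Pow(19, -1), Add(107, 120)), 2)))) = Add(34053, Add(Rational(-27, 4), Mul(Rational(-7, 4), Mul(Rational(1, 3), Rational(1, 19), 227)), Mul(Rational(1, 4), Pow(Mul(Rational(1, 3), Rational(1, 19), 227), 2)))) = Add(34053, Add(Rational(-27, 4), Mul(Rational(-7, 4), Rational(227, 57)), Mul(Rational(1, 4), Pow(Rational(227, 57), 2)))) = Add(34053, Add(Rational(-27, 4), Rational(-1589, 228), Mul(Rational(1, 4), Rational(51529, 3249)))) = Add(34053, Add(Rational(-27, 4), Rational(-1589, 228), Rational(51529, 12996))) = Add(34053, Rational(-126767, 12996)) = Rational(442426021, 12996)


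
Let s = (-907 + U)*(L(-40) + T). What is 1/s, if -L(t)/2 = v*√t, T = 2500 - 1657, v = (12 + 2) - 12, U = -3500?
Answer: -281/1044883541 - 8*I*√10/3134650623 ≈ -2.6893e-7 - 8.0705e-9*I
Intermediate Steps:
v = 2 (v = 14 - 12 = 2)
T = 843
L(t) = -4*√t
s = -3715101 + 35256*I*√10 (s = (-907 - 3500)*(-8*I*√10 + 843) = -4407*(-8*I*√10 + 843) = -4407*(843 - 8*I*√10) = -3715101 + 35256*I*√10 ≈ -3.7151e+6 + 1.1149e+5*I)
1/s = 1/(-3715101 + 35256*I*√10)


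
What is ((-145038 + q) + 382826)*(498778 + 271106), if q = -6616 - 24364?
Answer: 159218170272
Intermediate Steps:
q = -30980
((-145038 + q) + 382826)*(498778 + 271106) = ((-145038 - 30980) + 382826)*(498778 + 271106) = (-176018 + 382826)*769884 = 206808*769884 = 159218170272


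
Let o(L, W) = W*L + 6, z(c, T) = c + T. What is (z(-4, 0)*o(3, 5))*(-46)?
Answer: 3864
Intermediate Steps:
z(c, T) = T + c
o(L, W) = 6 + L*W (o(L, W) = L*W + 6 = 6 + L*W)
(z(-4, 0)*o(3, 5))*(-46) = ((0 - 4)*(6 + 3*5))*(-46) = -4*(6 + 15)*(-46) = -4*21*(-46) = -84*(-46) = 3864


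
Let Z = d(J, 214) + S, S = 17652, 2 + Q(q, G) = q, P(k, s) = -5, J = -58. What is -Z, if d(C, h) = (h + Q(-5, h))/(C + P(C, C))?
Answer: -123541/7 ≈ -17649.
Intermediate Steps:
Q(q, G) = -2 + q
d(C, h) = (-7 + h)/(-5 + C) (d(C, h) = (h + (-2 - 5))/(C - 5) = (h - 7)/(-5 + C) = (-7 + h)/(-5 + C))
Z = 123541/7 (Z = (-7 + 214)/(-5 - 58) + 17652 = 207/(-63) + 17652 = -1/63*207 + 17652 = -23/7 + 17652 = 123541/7 ≈ 17649.)
-Z = -1*123541/7 = -123541/7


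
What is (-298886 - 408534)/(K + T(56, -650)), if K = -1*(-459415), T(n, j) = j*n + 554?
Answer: -707420/423569 ≈ -1.6701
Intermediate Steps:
T(n, j) = 554 + j*n
K = 459415
(-298886 - 408534)/(K + T(56, -650)) = (-298886 - 408534)/(459415 + (554 - 650*56)) = -707420/(459415 + (554 - 36400)) = -707420/(459415 - 35846) = -707420/423569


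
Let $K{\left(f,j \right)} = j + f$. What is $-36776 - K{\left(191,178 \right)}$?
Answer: $-37145$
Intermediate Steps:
$K{\left(f,j \right)} = f + j$
$-36776 - K{\left(191,178 \right)} = -36776 - \left(191 + 178\right) = -36776 - 369 = -37145$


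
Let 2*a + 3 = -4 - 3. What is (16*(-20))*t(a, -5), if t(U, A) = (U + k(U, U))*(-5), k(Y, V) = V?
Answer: -16000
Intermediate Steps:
a = -5 (a = -3/2 + (-4 - 3)/2 = -3/2 + (½)*(-7) = -3/2 - 7/2 = -5)
t(U, A) = -10*U (t(U, A) = (U + U)*(-5) = (2*U)*(-5) = -10*U)
(16*(-20))*t(a, -5) = (16*(-20))*(-10*(-5)) = -320*50 = -16000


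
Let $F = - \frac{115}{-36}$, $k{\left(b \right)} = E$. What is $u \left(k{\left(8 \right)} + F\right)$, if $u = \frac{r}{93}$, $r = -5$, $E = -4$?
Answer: $\frac{145}{3348} \approx 0.043309$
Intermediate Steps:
$k{\left(b \right)} = -4$
$F = \frac{115}{36}$ ($F = \left(-115\right) \left(- \frac{1}{36}\right) = \frac{115}{36} \approx 3.1944$)
$u = - \frac{5}{93} \approx -0.053763$
$u \left(k{\left(8 \right)} + F\right) = - \frac{5 \left(-4 + \frac{115}{36}\right)}{93} = \left(- \frac{5}{93}\right) \left(- \frac{29}{36}\right) = \frac{145}{3348}$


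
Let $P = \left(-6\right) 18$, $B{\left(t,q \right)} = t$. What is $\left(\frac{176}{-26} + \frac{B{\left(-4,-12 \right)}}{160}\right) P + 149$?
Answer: $\frac{114761}{130} \approx 882.78$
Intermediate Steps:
$P = -108$
$\left(\frac{176}{-26} + \frac{B{\left(-4,-12 \right)}}{160}\right) P + 149 = \left(\frac{176}{-26} - \frac{4}{160}\right) \left(-108\right) + 149 = \left(176 \left(- \frac{1}{26}\right) - \frac{1}{40}\right) \left(-108\right) + 149 = \left(- \frac{88}{13} - \frac{1}{40}\right) \left(-108\right) + 149 = \left(- \frac{3533}{520}\right) \left(-108\right) + 149 = \frac{95391}{130} + 149 = \frac{114761}{130}$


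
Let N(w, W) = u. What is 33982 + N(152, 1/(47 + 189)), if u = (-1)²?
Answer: 33983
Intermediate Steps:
u = 1
N(w, W) = 1
33982 + N(152, 1/(47 + 189)) = 33982 + 1 = 33983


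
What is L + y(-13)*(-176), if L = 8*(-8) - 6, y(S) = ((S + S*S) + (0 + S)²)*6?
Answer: -343270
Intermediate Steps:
y(S) = 6*S + 12*S² (y(S) = ((S + S²) + S²)*6 = (S + 2*S²)*6 = 6*S + 12*S²)
L = -70 (L = -64 - 6 = -70)
L + y(-13)*(-176) = -70 + (6*(-13)*(1 + 2*(-13)))*(-176) = -70 + (6*(-13)*(1 - 26))*(-176) = -70 + (6*(-13)*(-25))*(-176) = -70 + 1950*(-176) = -70 - 343200 = -343270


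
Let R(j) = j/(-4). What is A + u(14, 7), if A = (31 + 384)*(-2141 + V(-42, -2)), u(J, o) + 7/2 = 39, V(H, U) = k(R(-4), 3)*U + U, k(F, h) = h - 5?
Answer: -1775299/2 ≈ -8.8765e+5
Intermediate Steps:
R(j) = -j/4 (R(j) = j*(-1/4) = -j/4)
k(F, h) = -5 + h
V(H, U) = -U (V(H, U) = (-5 + 3)*U + U = -2*U + U = -U)
u(J, o) = 71/2 (u(J, o) = -7/2 + 39 = 71/2)
A = -887685 (A = (31 + 384)*(-2141 - 1*(-2)) = 415*(-2141 + 2) = 415*(-2139) = -887685)
A + u(14, 7) = -887685 + 71/2 = -1775299/2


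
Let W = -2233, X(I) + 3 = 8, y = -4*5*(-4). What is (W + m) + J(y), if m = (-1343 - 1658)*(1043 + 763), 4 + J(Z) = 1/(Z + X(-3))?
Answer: -460873654/85 ≈ -5.4220e+6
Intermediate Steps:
y = 80 (y = -20*(-4) = 80)
X(I) = 5 (X(I) = -3 + 8 = 5)
J(Z) = -4 + 1/(5 + Z) (J(Z) = -4 + 1/(Z + 5) = -4 + 1/(5 + Z))
m = -5419806 (m = -3001*1806 = -5419806)
(W + m) + J(y) = (-2233 - 5419806) + (-19 - 4*80)/(5 + 80) = -5422039 + (-19 - 320)/85 = -5422039 + (1/85)*(-339) = -5422039 - 339/85 = -460873654/85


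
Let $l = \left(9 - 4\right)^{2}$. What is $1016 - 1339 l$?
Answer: $-32459$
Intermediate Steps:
$l = 25$ ($l = 5^{2} = 25$)
$1016 - 1339 l = 1016 - 33475 = -32459$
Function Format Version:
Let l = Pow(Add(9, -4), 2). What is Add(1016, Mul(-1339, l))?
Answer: -32459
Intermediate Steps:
l = 25 (l = Pow(5, 2) = 25)
Add(1016, Mul(-1339, l)) = Add(1016, Mul(-1339, 25)) = Add(1016, -33475) = -32459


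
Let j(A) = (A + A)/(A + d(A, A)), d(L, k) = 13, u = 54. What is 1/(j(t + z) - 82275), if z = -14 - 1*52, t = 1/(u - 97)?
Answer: -1140/93790661 ≈ -1.2155e-5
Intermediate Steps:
t = -1/43 (t = 1/(54 - 97) = 1/(-43) = -1/43 ≈ -0.023256)
z = -66 (z = -14 - 52 = -66)
j(A) = 2*A/(13 + A) (j(A) = (A + A)/(A + 13) = (2*A)/(13 + A) = 2*A/(13 + A))
1/(j(t + z) - 82275) = 1/(2*(-1/43 - 66)/(13 + (-1/43 - 66)) - 82275) = 1/(2*(-2839/43)/(13 - 2839/43) - 82275) = 1/(2*(-2839/43)/(-2280/43) - 82275) = 1/(2*(-2839/43)*(-43/2280) - 82275) = 1/(2839/1140 - 82275) = 1/(-93790661/1140) = -1140/93790661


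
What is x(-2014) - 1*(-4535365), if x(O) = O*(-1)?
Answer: 4537379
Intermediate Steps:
x(O) = -O
x(-2014) - 1*(-4535365) = -1*(-2014) - 1*(-4535365) = 2014 + 4535365 = 4537379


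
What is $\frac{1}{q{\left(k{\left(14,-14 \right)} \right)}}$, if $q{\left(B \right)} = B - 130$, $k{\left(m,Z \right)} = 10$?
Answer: $- \frac{1}{120} \approx -0.0083333$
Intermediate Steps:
$q{\left(B \right)} = -130 + B$
$\frac{1}{q{\left(k{\left(14,-14 \right)} \right)}} = \frac{1}{-130 + 10} = \frac{1}{-120} = - \frac{1}{120}$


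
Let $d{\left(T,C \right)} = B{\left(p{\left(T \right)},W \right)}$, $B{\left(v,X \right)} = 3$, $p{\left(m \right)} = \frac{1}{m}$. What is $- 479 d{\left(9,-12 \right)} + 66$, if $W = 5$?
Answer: $-1371$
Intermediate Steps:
$d{\left(T,C \right)} = 3$
$- 479 d{\left(9,-12 \right)} + 66 = \left(-479\right) 3 + 66 = -1437 + 66 = -1371$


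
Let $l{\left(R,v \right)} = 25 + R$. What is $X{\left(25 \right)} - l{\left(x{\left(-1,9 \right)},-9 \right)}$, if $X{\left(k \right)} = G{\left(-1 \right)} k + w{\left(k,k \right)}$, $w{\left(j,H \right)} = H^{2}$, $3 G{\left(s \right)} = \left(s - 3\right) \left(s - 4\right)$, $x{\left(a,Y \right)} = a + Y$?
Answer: $\frac{2276}{3} \approx 758.67$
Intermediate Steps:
$x{\left(a,Y \right)} = Y + a$
$G{\left(s \right)} = \frac{\left(-4 + s\right) \left(-3 + s\right)}{3}$ ($G{\left(s \right)} = \frac{\left(s - 3\right) \left(s - 4\right)}{3} = \frac{\left(-3 + s\right) \left(-4 + s\right)}{3} = \frac{\left(-4 + s\right) \left(-3 + s\right)}{3}$)
$X{\left(k \right)} = k^{2} + \frac{20 k}{3}$ ($X{\left(k \right)} = \left(4 - - \frac{7}{3} + \frac{\left(-1\right)^{2}}{3}\right) k + k^{2} = \left(4 + \frac{7}{3} + \frac{1}{3} \cdot 1\right) k + k^{2} = \left(4 + \frac{7}{3} + \frac{1}{3}\right) k + k^{2} = \frac{20 k}{3} + k^{2} = k^{2} + \frac{20 k}{3}$)
$X{\left(25 \right)} - l{\left(x{\left(-1,9 \right)},-9 \right)} = \frac{1}{3} \cdot 25 \left(20 + 3 \cdot 25\right) - \left(25 + \left(9 - 1\right)\right) = \frac{1}{3} \cdot 25 \left(20 + 75\right) - \left(25 + 8\right) = \frac{1}{3} \cdot 25 \cdot 95 - 33 = \frac{2375}{3} - 33 = \frac{2276}{3}$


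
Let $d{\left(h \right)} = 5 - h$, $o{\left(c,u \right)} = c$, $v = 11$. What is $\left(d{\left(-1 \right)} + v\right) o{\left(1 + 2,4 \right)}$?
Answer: $51$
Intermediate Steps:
$\left(d{\left(-1 \right)} + v\right) o{\left(1 + 2,4 \right)} = \left(\left(5 - -1\right) + 11\right) \left(1 + 2\right) = \left(\left(5 + 1\right) + 11\right) 3 = \left(6 + 11\right) 3 = 17 \cdot 3 = 51$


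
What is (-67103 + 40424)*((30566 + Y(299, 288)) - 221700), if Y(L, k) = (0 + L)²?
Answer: 2714134707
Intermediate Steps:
Y(L, k) = L²
(-67103 + 40424)*((30566 + Y(299, 288)) - 221700) = (-67103 + 40424)*((30566 + 299²) - 221700) = -26679*((30566 + 89401) - 221700) = -26679*(119967 - 221700) = -26679*(-101733) = 2714134707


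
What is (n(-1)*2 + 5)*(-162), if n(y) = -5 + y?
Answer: 1134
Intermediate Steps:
(n(-1)*2 + 5)*(-162) = ((-5 - 1)*2 + 5)*(-162) = (-6*2 + 5)*(-162) = (-12 + 5)*(-162) = -7*(-162) = 1134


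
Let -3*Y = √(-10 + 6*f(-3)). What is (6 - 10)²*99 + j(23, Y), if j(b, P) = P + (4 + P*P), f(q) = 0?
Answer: 14282/9 - I*√10/3 ≈ 1586.9 - 1.0541*I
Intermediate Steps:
Y = -I*√10/3 (Y = -√(-10 + 6*0)/3 = -√(-10 + 0)/3 = -I*√10/3 ≈ -1.0541*I)
j(b, P) = 4 + P + P² (j(b, P) = P + (4 + P²) = 4 + P + P²)
(6 - 10)²*99 + j(23, Y) = (6 - 10)²*99 + (4 - I*√10/3 + (-I*√10/3)²) = (-4)²*99 + (4 - I*√10/3 - 10/9) = 16*99 + (26/9 - I*√10/3) = 1584 + (26/9 - I*√10/3) = 14282/9 - I*√10/3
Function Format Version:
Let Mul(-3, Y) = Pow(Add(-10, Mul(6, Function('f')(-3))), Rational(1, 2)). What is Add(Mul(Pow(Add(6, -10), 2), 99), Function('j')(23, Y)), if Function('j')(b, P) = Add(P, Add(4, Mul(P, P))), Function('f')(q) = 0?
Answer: Add(Rational(14282, 9), Mul(Rational(-1, 3), I, Pow(10, Rational(1, 2)))) ≈ Add(1586.9, Mul(-1.0541, I))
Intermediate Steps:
Y = Mul(Rational(-1, 3), I, Pow(10, Rational(1, 2))) (Y = Mul(Rational(-1, 3), Pow(Add(-10, Mul(6, 0)), Rational(1, 2))) = Mul(Rational(-1, 3), Pow(Add(-10, 0), Rational(1, 2))) = Mul(Rational(-1, 3), Pow(-10, Rational(1, 2))) = Mul(Rational(-1, 3), Mul(I, Pow(10, Rational(1, 2)))) = Mul(Rational(-1, 3), I, Pow(10, Rational(1, 2))) ≈ Mul(-1.0541, I))
Function('j')(b, P) = Add(4, P, Pow(P, 2)) (Function('j')(b, P) = Add(P, Add(4, Pow(P, 2))) = Add(4, P, Pow(P, 2)))
Add(Mul(Pow(Add(6, -10), 2), 99), Function('j')(23, Y)) = Add(Mul(Pow(Add(6, -10), 2), 99), Add(4, Mul(Rational(-1, 3), I, Pow(10, Rational(1, 2))), Pow(Mul(Rational(-1, 3), I, Pow(10, Rational(1, 2))), 2))) = Add(Mul(Pow(-4, 2), 99), Add(4, Mul(Rational(-1, 3), I, Pow(10, Rational(1, 2))), Rational(-10, 9))) = Add(Mul(16, 99), Add(Rational(26, 9), Mul(Rational(-1, 3), I, Pow(10, Rational(1, 2))))) = Add(1584, Add(Rational(26, 9), Mul(Rational(-1, 3), I, Pow(10, Rational(1, 2))))) = Add(Rational(14282, 9), Mul(Rational(-1, 3), I, Pow(10, Rational(1, 2))))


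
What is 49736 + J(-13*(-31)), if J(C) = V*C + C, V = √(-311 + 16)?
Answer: 50139 + 403*I*√295 ≈ 50139.0 + 6921.8*I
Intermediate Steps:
V = I*√295 (V = √(-295) = I*√295 ≈ 17.176*I)
J(C) = C + I*C*√295 (J(C) = (I*√295)*C + C = I*C*√295 + C = C + I*C*√295)
49736 + J(-13*(-31)) = 49736 + (-13*(-31))*(1 + I*√295) = 49736 + 403*(1 + I*√295) = 49736 + (403 + 403*I*√295) = 50139 + 403*I*√295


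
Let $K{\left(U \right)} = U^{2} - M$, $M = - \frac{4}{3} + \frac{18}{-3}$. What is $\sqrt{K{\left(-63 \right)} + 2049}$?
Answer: $\frac{2 \sqrt{13557}}{3} \approx 77.623$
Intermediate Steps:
$M = - \frac{22}{3}$ ($M = \left(-4\right) \frac{1}{3} + 18 \left(- \frac{1}{3}\right) = - \frac{4}{3} - 6 = - \frac{22}{3} \approx -7.3333$)
$K{\left(U \right)} = \frac{22}{3} + U^{2}$ ($K{\left(U \right)} = U^{2} - - \frac{22}{3} = U^{2} + \frac{22}{3} = \frac{22}{3} + U^{2}$)
$\sqrt{K{\left(-63 \right)} + 2049} = \sqrt{\left(\frac{22}{3} + \left(-63\right)^{2}\right) + 2049} = \sqrt{\left(\frac{22}{3} + 3969\right) + 2049} = \sqrt{\frac{11929}{3} + 2049} = \sqrt{\frac{18076}{3}} = \frac{2 \sqrt{13557}}{3}$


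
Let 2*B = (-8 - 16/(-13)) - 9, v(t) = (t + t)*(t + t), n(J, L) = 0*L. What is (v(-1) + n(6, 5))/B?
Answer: -104/205 ≈ -0.50732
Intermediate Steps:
n(J, L) = 0
v(t) = 4*t² (v(t) = (2*t)*(2*t) = 4*t²)
B = -205/26 (B = ((-8 - 16/(-13)) - 9)/2 = ((-8 - 16*(-1/13)) - 9)/2 = ((-8 + 16/13) - 9)/2 = (-88/13 - 9)/2 = (½)*(-205/13) = -205/26 ≈ -7.8846)
(v(-1) + n(6, 5))/B = (4*(-1)² + 0)/(-205/26) = (4*1 + 0)*(-26/205) = (4 + 0)*(-26/205) = 4*(-26/205) = -104/205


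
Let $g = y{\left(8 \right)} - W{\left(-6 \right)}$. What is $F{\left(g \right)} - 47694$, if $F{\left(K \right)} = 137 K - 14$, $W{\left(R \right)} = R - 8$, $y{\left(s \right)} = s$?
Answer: $-44694$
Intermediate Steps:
$W{\left(R \right)} = -8 + R$
$g = 22$ ($g = 8 - \left(-8 - 6\right) = 8 - -14 = 8 + 14 = 22$)
$F{\left(K \right)} = -14 + 137 K$
$F{\left(g \right)} - 47694 = \left(-14 + 137 \cdot 22\right) - 47694 = \left(-14 + 3014\right) - 47694 = 3000 - 47694 = -44694$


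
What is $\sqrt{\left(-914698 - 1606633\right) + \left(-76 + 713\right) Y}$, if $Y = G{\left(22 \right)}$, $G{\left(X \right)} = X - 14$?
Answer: $i \sqrt{2516235} \approx 1586.3 i$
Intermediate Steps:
$G{\left(X \right)} = -14 + X$ ($G{\left(X \right)} = X - 14 = -14 + X$)
$Y = 8$ ($Y = -14 + 22 = 8$)
$\sqrt{\left(-914698 - 1606633\right) + \left(-76 + 713\right) Y} = \sqrt{\left(-914698 - 1606633\right) + \left(-76 + 713\right) 8} = \sqrt{\left(-914698 - 1606633\right) + 637 \cdot 8} = \sqrt{-2521331 + 5096} = \sqrt{-2516235} = i \sqrt{2516235}$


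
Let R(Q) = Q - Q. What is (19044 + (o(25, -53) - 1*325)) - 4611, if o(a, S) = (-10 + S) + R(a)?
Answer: 14045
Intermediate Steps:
R(Q) = 0
o(a, S) = -10 + S (o(a, S) = (-10 + S) + 0 = -10 + S)
(19044 + (o(25, -53) - 1*325)) - 4611 = (19044 + ((-10 - 53) - 1*325)) - 4611 = (19044 + (-63 - 325)) - 4611 = (19044 - 388) - 4611 = 18656 - 4611 = 14045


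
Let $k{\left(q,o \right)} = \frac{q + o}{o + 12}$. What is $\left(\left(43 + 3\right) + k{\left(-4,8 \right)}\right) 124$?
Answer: $\frac{28644}{5} \approx 5728.8$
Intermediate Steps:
$k{\left(q,o \right)} = \frac{o + q}{12 + o}$
$\left(\left(43 + 3\right) + k{\left(-4,8 \right)}\right) 124 = \left(\left(43 + 3\right) + \frac{8 - 4}{12 + 8}\right) 124 = \left(46 + \frac{1}{20} \cdot 4\right) 124 = \left(46 + \frac{1}{5}\right) 124 = \frac{231}{5} \cdot 124 = \frac{28644}{5}$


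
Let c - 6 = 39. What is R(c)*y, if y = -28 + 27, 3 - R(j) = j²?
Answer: 2022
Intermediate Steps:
c = 45 (c = 6 + 39 = 45)
R(j) = 3 - j²
y = -1
R(c)*y = (3 - 1*45²)*(-1) = (3 - 1*2025)*(-1) = (3 - 2025)*(-1) = -2022*(-1) = 2022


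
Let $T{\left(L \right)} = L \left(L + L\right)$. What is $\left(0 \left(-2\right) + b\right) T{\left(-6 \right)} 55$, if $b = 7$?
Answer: $27720$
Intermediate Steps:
$T{\left(L \right)} = 2 L^{2}$ ($T{\left(L \right)} = L 2 L = 2 L^{2}$)
$\left(0 \left(-2\right) + b\right) T{\left(-6 \right)} 55 = \left(0 \left(-2\right) + 7\right) 2 \left(-6\right)^{2} \cdot 55 = \left(0 + 7\right) 2 \cdot 36 \cdot 55 = 7 \cdot 72 \cdot 55 = 504 \cdot 55 = 27720$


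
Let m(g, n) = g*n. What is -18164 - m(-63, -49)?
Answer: -21251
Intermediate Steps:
-18164 - m(-63, -49) = -18164 - (-63)*(-49) = -18164 - 1*3087 = -18164 - 3087 = -21251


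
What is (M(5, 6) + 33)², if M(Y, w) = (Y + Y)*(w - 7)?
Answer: 529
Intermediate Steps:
M(Y, w) = 2*Y*(-7 + w) (M(Y, w) = (2*Y)*(-7 + w) = 2*Y*(-7 + w))
(M(5, 6) + 33)² = (2*5*(-7 + 6) + 33)² = (2*5*(-1) + 33)² = (-10 + 33)² = 23² = 529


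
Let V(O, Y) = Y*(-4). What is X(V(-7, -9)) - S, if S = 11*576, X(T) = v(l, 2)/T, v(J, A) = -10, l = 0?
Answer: -114053/18 ≈ -6336.3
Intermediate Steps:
V(O, Y) = -4*Y
X(T) = -10/T
S = 6336
X(V(-7, -9)) - S = -10/((-4*(-9))) - 1*6336 = -10/36 - 6336 = -10*1/36 - 6336 = -5/18 - 6336 = -114053/18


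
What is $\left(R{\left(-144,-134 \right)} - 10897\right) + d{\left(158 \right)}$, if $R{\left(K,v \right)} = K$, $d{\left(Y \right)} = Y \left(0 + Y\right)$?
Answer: $13923$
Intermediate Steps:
$d{\left(Y \right)} = Y^{2}$ ($d{\left(Y \right)} = Y Y = Y^{2}$)
$\left(R{\left(-144,-134 \right)} - 10897\right) + d{\left(158 \right)} = \left(-144 - 10897\right) + 158^{2} = -11041 + 24964 = 13923$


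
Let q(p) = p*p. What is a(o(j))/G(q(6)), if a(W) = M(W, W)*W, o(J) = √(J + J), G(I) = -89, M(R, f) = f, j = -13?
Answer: 26/89 ≈ 0.29213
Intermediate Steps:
q(p) = p²
o(J) = √2*√J (o(J) = √(2*J) = √2*√J)
a(W) = W² (a(W) = W*W = W²)
a(o(j))/G(q(6)) = (√2*√(-13))²/(-89) = (√2*(I*√13))²*(-1/89) = (I*√26)²*(-1/89) = -26*(-1/89) = 26/89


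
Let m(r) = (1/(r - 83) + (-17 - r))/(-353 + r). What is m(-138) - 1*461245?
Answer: -50050182935/108511 ≈ -4.6125e+5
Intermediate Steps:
m(r) = (-17 + 1/(-83 + r) - r)/(-353 + r) (m(r) = (1/(-83 + r) + (-17 - r))/(-353 + r) = (-17 + 1/(-83 + r) - r)/(-353 + r))
m(-138) - 1*461245 = (1412 - 1*(-138)² + 66*(-138))/(29299 + (-138)² - 436*(-138)) - 1*461245 = (1412 - 1*19044 - 9108)/(29299 + 19044 + 60168) - 461245 = (1412 - 19044 - 9108)/108511 - 461245 = (1/108511)*(-26740) - 461245 = -26740/108511 - 461245 = -50050182935/108511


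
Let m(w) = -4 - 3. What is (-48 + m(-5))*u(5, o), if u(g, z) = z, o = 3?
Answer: -165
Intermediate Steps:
m(w) = -7
(-48 + m(-5))*u(5, o) = (-48 - 7)*3 = -55*3 = -165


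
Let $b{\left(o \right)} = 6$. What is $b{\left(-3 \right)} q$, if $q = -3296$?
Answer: $-19776$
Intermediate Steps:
$b{\left(-3 \right)} q = 6 \left(-3296\right) = -19776$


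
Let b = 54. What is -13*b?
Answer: -702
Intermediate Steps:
-13*b = -13*54 = -702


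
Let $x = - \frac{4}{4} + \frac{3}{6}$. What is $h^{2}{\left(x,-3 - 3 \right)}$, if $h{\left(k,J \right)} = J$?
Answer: $36$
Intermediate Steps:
$x = - \frac{1}{2}$ ($x = \left(-4\right) \frac{1}{4} + 3 \cdot \frac{1}{6} = -1 + \frac{1}{2} = - \frac{1}{2} \approx -0.5$)
$h^{2}{\left(x,-3 - 3 \right)} = \left(-3 - 3\right)^{2} = \left(-6\right)^{2} = 36$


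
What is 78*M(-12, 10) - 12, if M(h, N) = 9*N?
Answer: 7008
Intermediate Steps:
78*M(-12, 10) - 12 = 78*(9*10) - 12 = 78*90 - 12 = 7020 - 12 = 7008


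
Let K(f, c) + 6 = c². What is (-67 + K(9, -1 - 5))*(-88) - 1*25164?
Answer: -21908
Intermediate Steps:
K(f, c) = -6 + c²
(-67 + K(9, -1 - 5))*(-88) - 1*25164 = (-67 + (-6 + (-1 - 5)²))*(-88) - 1*25164 = (-67 + (-6 + (-6)²))*(-88) - 25164 = (-67 + (-6 + 36))*(-88) - 25164 = (-67 + 30)*(-88) - 25164 = -37*(-88) - 25164 = 3256 - 25164 = -21908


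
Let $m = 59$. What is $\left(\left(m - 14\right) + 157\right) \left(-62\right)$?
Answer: $-12524$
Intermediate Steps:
$\left(\left(m - 14\right) + 157\right) \left(-62\right) = \left(\left(59 - 14\right) + 157\right) \left(-62\right) = \left(45 + 157\right) \left(-62\right) = 202 \left(-62\right) = -12524$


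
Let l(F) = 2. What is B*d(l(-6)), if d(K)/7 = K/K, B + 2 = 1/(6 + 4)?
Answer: -133/10 ≈ -13.300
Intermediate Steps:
B = -19/10 (B = -2 + 1/(6 + 4) = -2 + 1/10 = -2 + ⅒ = -19/10 ≈ -1.9000)
d(K) = 7 (d(K) = 7*(K/K) = 7*1 = 7)
B*d(l(-6)) = -19/10*7 = -133/10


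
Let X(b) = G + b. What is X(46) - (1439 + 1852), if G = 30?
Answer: -3215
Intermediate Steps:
X(b) = 30 + b
X(46) - (1439 + 1852) = (30 + 46) - (1439 + 1852) = 76 - 1*3291 = 76 - 3291 = -3215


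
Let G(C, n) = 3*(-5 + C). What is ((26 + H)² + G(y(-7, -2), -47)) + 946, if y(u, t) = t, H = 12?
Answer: 2369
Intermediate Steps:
G(C, n) = -15 + 3*C
((26 + H)² + G(y(-7, -2), -47)) + 946 = ((26 + 12)² + (-15 + 3*(-2))) + 946 = (38² + (-15 - 6)) + 946 = (1444 - 21) + 946 = 1423 + 946 = 2369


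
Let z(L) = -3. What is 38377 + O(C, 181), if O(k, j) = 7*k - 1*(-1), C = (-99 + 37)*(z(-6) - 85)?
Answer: 76570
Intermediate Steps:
C = 5456 (C = (-99 + 37)*(-3 - 85) = -62*(-88) = 5456)
O(k, j) = 1 + 7*k (O(k, j) = 7*k + 1 = 1 + 7*k)
38377 + O(C, 181) = 38377 + (1 + 7*5456) = 38377 + (1 + 38192) = 38377 + 38193 = 76570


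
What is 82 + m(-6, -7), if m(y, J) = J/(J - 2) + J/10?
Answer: 7387/90 ≈ 82.078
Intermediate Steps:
m(y, J) = J/10 + J/(-2 + J) (m(y, J) = J/(-2 + J) + J*(1/10) = J/(-2 + J) + J/10 = J/10 + J/(-2 + J))
82 + m(-6, -7) = 82 + (1/10)*(-7)*(8 - 7)/(-2 - 7) = 82 + (1/10)*(-7)*1/(-9) = 82 + (1/10)*(-7)*(-1/9)*1 = 82 + 7/90 = 7387/90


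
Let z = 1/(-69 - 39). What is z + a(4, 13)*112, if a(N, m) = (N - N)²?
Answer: -1/108 ≈ -0.0092593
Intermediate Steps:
a(N, m) = 0 (a(N, m) = 0² = 0)
z = -1/108 (z = 1/(-108) = -1/108 ≈ -0.0092593)
z + a(4, 13)*112 = -1/108 + 0*112 = -1/108 + 0 = -1/108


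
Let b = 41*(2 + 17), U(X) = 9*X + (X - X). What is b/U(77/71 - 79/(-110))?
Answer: 320210/6669 ≈ 48.015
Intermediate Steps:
U(X) = 9*X (U(X) = 9*X + 0 = 9*X)
b = 779 (b = 41*19 = 779)
b/U(77/71 - 79/(-110)) = 779/((9*(77/71 - 79/(-110)))) = 779/((9*(77*(1/71) - 79*(-1/110)))) = 779/((9*(77/71 + 79/110))) = 779/((9*(14079/7810))) = 779/(126711/7810) = 779*(7810/126711) = 320210/6669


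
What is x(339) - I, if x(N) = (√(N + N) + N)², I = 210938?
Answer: -95339 + 678*√678 ≈ -77685.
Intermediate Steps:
x(N) = (N + √2*√N)² (x(N) = (√(2*N) + N)² = (√2*√N + N)² = (N + √2*√N)²)
x(339) - I = (339 + √2*√339)² - 1*210938 = (339 + √678)² - 210938 = -210938 + (339 + √678)²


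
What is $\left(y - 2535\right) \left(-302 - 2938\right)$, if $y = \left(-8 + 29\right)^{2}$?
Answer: $6784560$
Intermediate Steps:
$y = 441$ ($y = 21^{2} = 441$)
$\left(y - 2535\right) \left(-302 - 2938\right) = \left(441 - 2535\right) \left(-302 - 2938\right) = \left(-2094\right) \left(-3240\right) = 6784560$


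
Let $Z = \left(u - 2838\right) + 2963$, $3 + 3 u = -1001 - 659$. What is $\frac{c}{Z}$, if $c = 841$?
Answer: $- \frac{2523}{1288} \approx -1.9589$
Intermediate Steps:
$u = - \frac{1663}{3}$ ($u = -1 + \frac{-1001 - 659}{3} = -1 + \frac{1}{3} \left(-1660\right) = -1 - \frac{1660}{3} = - \frac{1663}{3} \approx -554.33$)
$Z = - \frac{1288}{3}$ ($Z = \left(- \frac{1663}{3} - 2838\right) + 2963 = - \frac{10177}{3} + 2963 = - \frac{1288}{3} \approx -429.33$)
$\frac{c}{Z} = \frac{841}{- \frac{1288}{3}} = 841 \left(- \frac{3}{1288}\right) = - \frac{2523}{1288}$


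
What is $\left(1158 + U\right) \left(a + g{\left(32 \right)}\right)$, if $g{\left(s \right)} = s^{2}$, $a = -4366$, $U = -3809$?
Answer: $8859642$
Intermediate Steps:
$\left(1158 + U\right) \left(a + g{\left(32 \right)}\right) = \left(1158 - 3809\right) \left(-4366 + 32^{2}\right) = - 2651 \left(-4366 + 1024\right) = \left(-2651\right) \left(-3342\right) = 8859642$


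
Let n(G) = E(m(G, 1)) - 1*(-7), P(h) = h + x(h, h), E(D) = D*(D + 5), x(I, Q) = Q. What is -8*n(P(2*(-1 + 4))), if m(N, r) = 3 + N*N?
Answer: -178808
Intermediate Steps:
m(N, r) = 3 + N**2
E(D) = D*(5 + D)
P(h) = 2*h (P(h) = h + h = 2*h)
n(G) = 7 + (3 + G**2)*(8 + G**2) (n(G) = (3 + G**2)*(5 + (3 + G**2)) - 1*(-7) = (3 + G**2)*(8 + G**2) + 7 = 7 + (3 + G**2)*(8 + G**2))
-8*n(P(2*(-1 + 4))) = -8*(31 + (2*(2*(-1 + 4)))**4 + 11*(2*(2*(-1 + 4)))**2) = -8*(31 + (2*(2*3))**4 + 11*(2*(2*3))**2) = -8*(31 + (2*6)**4 + 11*(2*6)**2) = -8*(31 + 12**4 + 11*12**2) = -8*(31 + 20736 + 11*144) = -8*(31 + 20736 + 1584) = -8*22351 = -178808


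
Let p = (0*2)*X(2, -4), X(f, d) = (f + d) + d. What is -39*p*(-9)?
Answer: 0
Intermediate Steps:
X(f, d) = f + 2*d (X(f, d) = (d + f) + d = f + 2*d)
p = 0 (p = (0*2)*(2 + 2*(-4)) = 0*(2 - 8) = 0*(-6) = 0)
-39*p*(-9) = -39*0*(-9) = 0*(-9) = 0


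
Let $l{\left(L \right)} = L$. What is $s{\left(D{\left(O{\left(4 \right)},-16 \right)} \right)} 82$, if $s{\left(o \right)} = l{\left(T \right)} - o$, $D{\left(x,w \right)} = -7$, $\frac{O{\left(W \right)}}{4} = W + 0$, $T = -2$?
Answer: $410$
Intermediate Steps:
$O{\left(W \right)} = 4 W$ ($O{\left(W \right)} = 4 \left(W + 0\right) = 4 W$)
$s{\left(o \right)} = -2 - o$
$s{\left(D{\left(O{\left(4 \right)},-16 \right)} \right)} 82 = \left(-2 - -7\right) 82 = \left(-2 + 7\right) 82 = 5 \cdot 82 = 410$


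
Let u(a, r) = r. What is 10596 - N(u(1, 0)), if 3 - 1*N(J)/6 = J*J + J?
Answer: 10578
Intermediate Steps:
N(J) = 18 - 6*J - 6*J² (N(J) = 18 - 6*(J*J + J) = 18 - 6*(J² + J) = 18 - 6*(J + J²) = 18 + (-6*J - 6*J²) = 18 - 6*J - 6*J²)
10596 - N(u(1, 0)) = 10596 - (18 - 6*0 - 6*0²) = 10596 - (18 + 0 - 6*0) = 10596 - (18 + 0 + 0) = 10596 - 1*18 = 10596 - 18 = 10578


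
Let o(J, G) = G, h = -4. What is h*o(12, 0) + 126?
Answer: 126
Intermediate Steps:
h*o(12, 0) + 126 = -4*0 + 126 = 0 + 126 = 126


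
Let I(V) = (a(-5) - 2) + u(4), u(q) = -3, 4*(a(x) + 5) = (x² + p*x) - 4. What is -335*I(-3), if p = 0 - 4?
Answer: -335/4 ≈ -83.750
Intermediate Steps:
p = -4
a(x) = -6 - x + x²/4 (a(x) = -5 + ((x² - 4*x) - 4)/4 = -5 + (-4 + x² - 4*x)/4 = -5 + (-1 - x + x²/4) = -6 - x + x²/4)
I(V) = ¼ (I(V) = ((-6 - 1*(-5) + (¼)*(-5)²) - 2) - 3 = ((-6 + 5 + (¼)*25) - 2) - 3 = ((-6 + 5 + 25/4) - 2) - 3 = (21/4 - 2) - 3 = 13/4 - 3 = ¼)
-335*I(-3) = -335*¼ = -335/4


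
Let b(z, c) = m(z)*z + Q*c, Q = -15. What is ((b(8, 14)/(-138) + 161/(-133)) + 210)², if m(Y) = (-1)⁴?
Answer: 75978512164/1718721 ≈ 44206.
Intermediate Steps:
m(Y) = 1
b(z, c) = z - 15*c (b(z, c) = 1*z - 15*c = z - 15*c)
((b(8, 14)/(-138) + 161/(-133)) + 210)² = (((8 - 15*14)/(-138) + 161/(-133)) + 210)² = (((8 - 210)*(-1/138) + 161*(-1/133)) + 210)² = ((-202*(-1/138) - 23/19) + 210)² = ((101/69 - 23/19) + 210)² = (332/1311 + 210)² = (275642/1311)² = 75978512164/1718721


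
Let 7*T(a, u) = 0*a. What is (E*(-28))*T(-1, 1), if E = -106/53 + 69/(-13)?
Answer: 0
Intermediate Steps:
T(a, u) = 0 (T(a, u) = (0*a)/7 = (⅐)*0 = 0)
E = -95/13 (E = -106*1/53 + 69*(-1/13) = -2 - 69/13 = -95/13 ≈ -7.3077)
(E*(-28))*T(-1, 1) = -95/13*(-28)*0 = (2660/13)*0 = 0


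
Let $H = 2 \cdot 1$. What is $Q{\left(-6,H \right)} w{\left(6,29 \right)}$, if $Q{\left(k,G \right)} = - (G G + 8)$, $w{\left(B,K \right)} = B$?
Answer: $-72$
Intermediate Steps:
$H = 2$
$Q{\left(k,G \right)} = -8 - G^{2}$ ($Q{\left(k,G \right)} = - (G^{2} + 8) = - (8 + G^{2}) = -8 - G^{2}$)
$Q{\left(-6,H \right)} w{\left(6,29 \right)} = \left(-8 - 2^{2}\right) 6 = \left(-8 - 4\right) 6 = \left(-12\right) 6 = -72$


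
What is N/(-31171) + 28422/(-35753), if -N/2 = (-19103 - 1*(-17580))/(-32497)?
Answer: -28790353534876/36216501427211 ≈ -0.79495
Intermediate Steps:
N = -3046/32497 (N = -2*(-19103 - 1*(-17580))/(-32497) = -2*(-19103 + 17580)*(-1)/32497 = -(-3046)*(-1)/32497 = -2*1523/32497 = -3046/32497 ≈ -0.093732)
N/(-31171) + 28422/(-35753) = -3046/32497/(-31171) + 28422/(-35753) = -3046/32497*(-1/31171) + 28422*(-1/35753) = 3046/1012963987 - 28422/35753 = -28790353534876/36216501427211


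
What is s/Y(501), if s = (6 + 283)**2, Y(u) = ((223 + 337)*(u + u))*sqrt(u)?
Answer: 83521*sqrt(501)/281121120 ≈ 0.0066500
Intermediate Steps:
Y(u) = 1120*u**(3/2) (Y(u) = (560*(2*u))*sqrt(u) = (1120*u)*sqrt(u) = 1120*u**(3/2))
s = 83521 (s = 289**2 = 83521)
s/Y(501) = 83521/((1120*501**(3/2))) = 83521/((1120*(501*sqrt(501)))) = 83521/((561120*sqrt(501))) = 83521*(sqrt(501)/281121120) = 83521*sqrt(501)/281121120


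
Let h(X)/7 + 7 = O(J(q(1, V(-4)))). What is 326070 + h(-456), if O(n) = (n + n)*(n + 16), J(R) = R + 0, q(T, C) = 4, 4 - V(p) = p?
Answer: 327141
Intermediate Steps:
V(p) = 4 - p
J(R) = R
O(n) = 2*n*(16 + n) (O(n) = (2*n)*(16 + n) = 2*n*(16 + n))
h(X) = 1071 (h(X) = -49 + 7*(2*4*(16 + 4)) = -49 + 7*(2*4*20) = -49 + 7*160 = -49 + 1120 = 1071)
326070 + h(-456) = 326070 + 1071 = 327141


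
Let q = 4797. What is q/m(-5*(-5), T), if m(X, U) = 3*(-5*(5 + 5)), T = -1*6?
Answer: -1599/50 ≈ -31.980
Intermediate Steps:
T = -6
m(X, U) = -150 (m(X, U) = 3*(-5*10) = 3*(-50) = -150)
q/m(-5*(-5), T) = 4797/(-150) = 4797*(-1/150) = -1599/50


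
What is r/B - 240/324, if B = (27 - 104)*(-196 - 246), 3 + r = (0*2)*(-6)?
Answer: -680761/918918 ≈ -0.74083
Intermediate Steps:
r = -3 (r = -3 + (0*2)*(-6) = -3 + 0*(-6) = -3 + 0 = -3)
B = 34034 (B = -77*(-442) = 34034)
r/B - 240/324 = -3/34034 - 240/324 = -3*1/34034 - 240*1/324 = -3/34034 - 20/27 = -680761/918918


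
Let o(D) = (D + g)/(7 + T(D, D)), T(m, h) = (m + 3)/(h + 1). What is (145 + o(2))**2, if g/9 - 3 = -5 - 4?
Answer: 19321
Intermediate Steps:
T(m, h) = (3 + m)/(1 + h)
g = -54 (g = 27 + 9*(-5 - 4) = 27 + 9*(-9) = 27 - 81 = -54)
o(D) = (-54 + D)/(7 + (3 + D)/(1 + D)) (o(D) = (D - 54)/(7 + (3 + D)/(1 + D)) = (-54 + D)/(7 + (3 + D)/(1 + D)))
(145 + o(2))**2 = (145 + (1 + 2)*(-54 + 2)/(2*(5 + 4*2)))**2 = (145 + (1/2)*3*(-52)/(5 + 8))**2 = (145 + (1/2)*3*(-52)/13)**2 = (145 + (1/2)*(1/13)*3*(-52))**2 = (145 - 6)**2 = 139**2 = 19321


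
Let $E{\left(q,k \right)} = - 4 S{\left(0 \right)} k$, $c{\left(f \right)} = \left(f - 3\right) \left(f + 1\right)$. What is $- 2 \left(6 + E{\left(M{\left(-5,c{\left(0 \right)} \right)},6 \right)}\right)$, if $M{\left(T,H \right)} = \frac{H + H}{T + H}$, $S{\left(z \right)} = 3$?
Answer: $132$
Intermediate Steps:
$c{\left(f \right)} = \left(1 + f\right) \left(-3 + f\right)$ ($c{\left(f \right)} = \left(-3 + f\right) \left(1 + f\right) = \left(1 + f\right) \left(-3 + f\right)$)
$M{\left(T,H \right)} = \frac{2 H}{H + T}$
$E{\left(q,k \right)} = - 12 k$ ($E{\left(q,k \right)} = \left(-4\right) 3 k = - 12 k$)
$- 2 \left(6 + E{\left(M{\left(-5,c{\left(0 \right)} \right)},6 \right)}\right) = - 2 \left(6 - 72\right) = \left(-2\right) \left(-66\right) = 132$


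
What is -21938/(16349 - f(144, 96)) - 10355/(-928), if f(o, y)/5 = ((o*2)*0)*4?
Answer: 148935431/15171872 ≈ 9.8165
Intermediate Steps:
f(o, y) = 0 (f(o, y) = 5*(((o*2)*0)*4) = 5*(((2*o)*0)*4) = 5*(0*4) = 5*0 = 0)
-21938/(16349 - f(144, 96)) - 10355/(-928) = -21938/(16349 - 1*0) - 10355/(-928) = -21938/(16349 + 0) - 10355*(-1/928) = -21938/16349 + 10355/928 = 148935431/15171872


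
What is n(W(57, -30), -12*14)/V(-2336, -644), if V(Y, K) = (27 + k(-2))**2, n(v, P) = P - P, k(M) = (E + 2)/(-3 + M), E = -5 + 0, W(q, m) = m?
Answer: 0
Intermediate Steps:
E = -5
k(M) = -3/(-3 + M) (k(M) = (-5 + 2)/(-3 + M) = -3/(-3 + M))
n(v, P) = 0
V(Y, K) = 19044/25 (V(Y, K) = (27 - 3/(-3 - 2))**2 = (27 - 3/(-5))**2 = (27 - 3*(-1/5))**2 = (27 + 3/5)**2 = (138/5)**2 = 19044/25)
n(W(57, -30), -12*14)/V(-2336, -644) = 0/(19044/25) = 0*(25/19044) = 0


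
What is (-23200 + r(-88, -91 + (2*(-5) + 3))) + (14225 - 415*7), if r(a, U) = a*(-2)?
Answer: -11704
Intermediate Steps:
r(a, U) = -2*a
(-23200 + r(-88, -91 + (2*(-5) + 3))) + (14225 - 415*7) = (-23200 - 2*(-88)) + (14225 - 415*7) = (-23200 + 176) + (14225 - 1*2905) = -23024 + (14225 - 2905) = -23024 + 11320 = -11704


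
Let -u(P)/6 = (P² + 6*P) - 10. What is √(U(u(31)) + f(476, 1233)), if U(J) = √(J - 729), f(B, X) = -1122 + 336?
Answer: √(-786 + 3*I*√839) ≈ 1.5474 + 28.078*I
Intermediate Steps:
u(P) = 60 - 36*P - 6*P² (u(P) = -6*((P² + 6*P) - 10) = -6*(-10 + P² + 6*P) = 60 - 36*P - 6*P²)
f(B, X) = -786
U(J) = √(-729 + J)
√(U(u(31)) + f(476, 1233)) = √(√(-729 + (60 - 36*31 - 6*31²)) - 786) = √(√(-729 + (60 - 1116 - 6*961)) - 786) = √(√(-729 + (60 - 1116 - 5766)) - 786) = √(√(-729 - 6822) - 786) = √(√(-7551) - 786) = √(3*I*√839 - 786) = √(-786 + 3*I*√839)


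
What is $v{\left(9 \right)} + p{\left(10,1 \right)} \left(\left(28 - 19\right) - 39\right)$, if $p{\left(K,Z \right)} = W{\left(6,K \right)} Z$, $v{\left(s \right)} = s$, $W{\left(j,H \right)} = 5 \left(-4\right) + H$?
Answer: $309$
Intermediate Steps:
$W{\left(j,H \right)} = -20 + H$
$p{\left(K,Z \right)} = Z \left(-20 + K\right)$ ($p{\left(K,Z \right)} = \left(-20 + K\right) Z = Z \left(-20 + K\right)$)
$v{\left(9 \right)} + p{\left(10,1 \right)} \left(\left(28 - 19\right) - 39\right) = 9 + 1 \left(-20 + 10\right) \left(\left(28 - 19\right) - 39\right) = 9 + 1 \left(-10\right) \left(9 - 39\right) = 9 - -300 = 9 + 300 = 309$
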